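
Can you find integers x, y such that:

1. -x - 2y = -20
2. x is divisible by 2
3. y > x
Yes

Take x = 0, y = 10. Substituting into each constraint:
  (1) 0 - 2(10) = -20 ✓
  (2) 0 = 2 × 0, remainder 0 ✓
  (3) 10 > 0 ✓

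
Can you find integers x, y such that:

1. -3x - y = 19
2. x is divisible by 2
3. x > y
Yes

Take x = 0, y = -19. Substituting into each constraint:
  (1) -3(0) + 19 = 19 ✓
  (2) 0 = 2 × 0, remainder 0 ✓
  (3) 0 > -19 ✓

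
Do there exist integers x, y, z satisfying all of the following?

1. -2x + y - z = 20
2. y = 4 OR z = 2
Yes

Take x = -11, y = 0, z = 2. Substituting into each constraint:
  (1) -2(-11) + 0 + (-2) = 20 ✓
  (2) z = 2, target 2 ✓ (second branch holds)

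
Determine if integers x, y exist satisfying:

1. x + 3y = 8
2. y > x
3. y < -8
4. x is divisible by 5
No

A contradictory subset is {x + 3y = 8, y > x, y < -8}. No integer assignment can satisfy these jointly:

  - x + 3y = 8: is a linear equation tying the variables together
  - y > x: bounds one variable relative to another variable
  - y < -8: bounds one variable relative to a constant

Propagating the comparison: x < y and y ≤ -9 give x ≤ -10. Range argument: with x ∈ [−∞, -10], y ∈ [−∞, -9], the left side of the equation is at most -37, but the right side is 8 > -37. No integer solution exists.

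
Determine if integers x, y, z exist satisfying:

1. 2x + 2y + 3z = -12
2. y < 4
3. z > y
Yes

Take x = -5, y = -1, z = 0. Substituting into each constraint:
  (1) 2(-5) + 2(-1) + 3(0) = -12 ✓
  (2) -1 < 4 ✓
  (3) 0 > -1 ✓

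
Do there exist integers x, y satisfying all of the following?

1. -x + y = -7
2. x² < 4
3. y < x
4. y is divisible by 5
No

A contradictory subset is {-x + y = -7, x² < 4, y is divisible by 5}. No integer assignment can satisfy these jointly:

  - -x + y = -7: is a linear equation tying the variables together
  - x² < 4: restricts x to |x| ≤ 1
  - y is divisible by 5: restricts y to multiples of 5

The bounds confine x to {-1, 0, 1}. For each value, substitute into the equation:
  • x = -1: the equation forces y = -8, but 5 does not divide -8.
  • x = 0: the equation forces y = -7, but 5 does not divide -7.
  • x = 1: the equation forces y = -6, but 5 does not divide -6.
Every case fails, so no integer solution exists.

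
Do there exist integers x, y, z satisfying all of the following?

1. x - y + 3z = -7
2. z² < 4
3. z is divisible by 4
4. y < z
Yes

Take x = -8, y = -1, z = 0. Substituting into each constraint:
  (1) (-8) + 1 + 3(0) = -7 ✓
  (2) z² = (0)² = 0, and 0 < 4 ✓
  (3) 0 = 4 × 0, remainder 0 ✓
  (4) -1 < 0 ✓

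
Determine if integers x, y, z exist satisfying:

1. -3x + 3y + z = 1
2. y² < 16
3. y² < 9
Yes

Take x = 0, y = 0, z = 1. Substituting into each constraint:
  (1) -3(0) + 3(0) + 1 = 1 ✓
  (2) y² = (0)² = 0, and 0 < 16 ✓
  (3) y² = (0)² = 0, and 0 < 9 ✓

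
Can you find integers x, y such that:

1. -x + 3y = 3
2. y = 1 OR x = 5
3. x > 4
No

The full constraint system is jointly infeasible over the integers. Each constraint and what it forces:

  - -x + 3y = 3: is a linear equation tying the variables together
  - y = 1 OR x = 5: forces a choice: either y = 1 or x = 5
  - x > 4: bounds one variable relative to a constant

Split on the disjunction (y = 1 OR x = 5):
  • If y = 1: the equation forces x = 0, which contradicts the bound x ≥ 5.
  • If x = 5: with x = 5, every remaining term of the linear equation is divisible by 3, so the left side is ≡ 0 (mod 3); but the right side 8 ≡ 2 (mod 3). No integers can satisfy it.
Both branches are infeasible, so the system has no integer solution.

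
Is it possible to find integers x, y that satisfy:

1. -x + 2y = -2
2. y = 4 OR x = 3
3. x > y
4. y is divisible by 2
Yes

Take x = 10, y = 4. Substituting into each constraint:
  (1) (-10) + 2(4) = -2 ✓
  (2) y = 4, target 4 ✓ (first branch holds)
  (3) 10 > 4 ✓
  (4) 4 = 2 × 2, remainder 0 ✓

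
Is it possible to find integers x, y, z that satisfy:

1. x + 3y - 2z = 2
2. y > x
Yes

Take x = -2, y = 0, z = -2. Substituting into each constraint:
  (1) (-2) + 3(0) - 2(-2) = 2 ✓
  (2) 0 > -2 ✓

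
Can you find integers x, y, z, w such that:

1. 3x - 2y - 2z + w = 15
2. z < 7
Yes

Take x = 0, y = 0, z = -7, w = 1. Substituting into each constraint:
  (1) 3(0) - 2(0) - 2(-7) + 1 = 15 ✓
  (2) -7 < 7 ✓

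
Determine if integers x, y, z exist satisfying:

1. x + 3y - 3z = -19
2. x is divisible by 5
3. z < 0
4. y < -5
Yes

Take x = -10, y = -7, z = -4. Substituting into each constraint:
  (1) (-10) + 3(-7) - 3(-4) = -19 ✓
  (2) -10 = 5 × -2, remainder 0 ✓
  (3) -4 < 0 ✓
  (4) -7 < -5 ✓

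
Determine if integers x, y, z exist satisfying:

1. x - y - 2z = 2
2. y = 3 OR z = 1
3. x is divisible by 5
Yes

Take x = 0, y = -4, z = 1. Substituting into each constraint:
  (1) 0 + 4 - 2(1) = 2 ✓
  (2) z = 1, target 1 ✓ (second branch holds)
  (3) 0 = 5 × 0, remainder 0 ✓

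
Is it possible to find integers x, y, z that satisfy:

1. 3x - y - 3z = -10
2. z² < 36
Yes

Take x = 0, y = 10, z = 0. Substituting into each constraint:
  (1) 3(0) + (-10) - 3(0) = -10 ✓
  (2) z² = (0)² = 0, and 0 < 36 ✓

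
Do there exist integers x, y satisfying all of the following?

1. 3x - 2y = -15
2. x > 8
Yes

Take x = 9, y = 21. Substituting into each constraint:
  (1) 3(9) - 2(21) = -15 ✓
  (2) 9 > 8 ✓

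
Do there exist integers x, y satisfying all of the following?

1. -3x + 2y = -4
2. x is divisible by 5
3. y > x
Yes

Take x = 10, y = 13. Substituting into each constraint:
  (1) -3(10) + 2(13) = -4 ✓
  (2) 10 = 5 × 2, remainder 0 ✓
  (3) 13 > 10 ✓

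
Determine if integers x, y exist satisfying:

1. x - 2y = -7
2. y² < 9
Yes

Take x = -7, y = 0. Substituting into each constraint:
  (1) (-7) - 2(0) = -7 ✓
  (2) y² = (0)² = 0, and 0 < 9 ✓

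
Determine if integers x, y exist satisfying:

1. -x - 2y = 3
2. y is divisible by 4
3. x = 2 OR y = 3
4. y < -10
No

A contradictory subset is {-x - 2y = 3, x = 2 OR y = 3, y < -10}. No integer assignment can satisfy these jointly:

  - -x - 2y = 3: is a linear equation tying the variables together
  - x = 2 OR y = 3: forces a choice: either x = 2 or y = 3
  - y < -10: bounds one variable relative to a constant

Split on the disjunction (x = 2 OR y = 3):
  • If x = 2: with x = 2, every remaining term of the linear equation is divisible by 2, so the left side is ≡ 0 (mod 2); but the right side 5 ≡ 1 (mod 2). No integers can satisfy it.
  • If y = 3: this contradicts the bound y ≤ -11.
Both branches are infeasible, so the system has no integer solution.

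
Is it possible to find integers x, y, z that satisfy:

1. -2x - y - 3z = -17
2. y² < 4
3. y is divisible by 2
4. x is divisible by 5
Yes

Take x = -20, y = 0, z = 19. Substituting into each constraint:
  (1) -2(-20) + 0 - 3(19) = -17 ✓
  (2) y² = (0)² = 0, and 0 < 4 ✓
  (3) 0 = 2 × 0, remainder 0 ✓
  (4) -20 = 5 × -4, remainder 0 ✓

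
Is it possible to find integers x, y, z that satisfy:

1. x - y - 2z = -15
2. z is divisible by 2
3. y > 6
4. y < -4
No

A contradictory subset is {y > 6, y < -4}. No integer assignment can satisfy these jointly:

  - y > 6: bounds one variable relative to a constant
  - y < -4: bounds one variable relative to a constant

Direct contradiction: the bounds on y require y ≥ 7 and y ≤ -5 simultaneously, which is empty.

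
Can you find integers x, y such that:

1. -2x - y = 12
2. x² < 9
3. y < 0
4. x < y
No

A contradictory subset is {-2x - y = 12, x² < 9, x < y}. No integer assignment can satisfy these jointly:

  - -2x - y = 12: is a linear equation tying the variables together
  - x² < 9: restricts x to |x| ≤ 2
  - x < y: bounds one variable relative to another variable

Propagating the comparison: y > x and x ≥ -2 give y ≥ -1. Range argument: with x ∈ [-2, 2], y ∈ [-1, ∞], the left side of the equation is at most 5, but the right side is 12 > 5. No integer solution exists.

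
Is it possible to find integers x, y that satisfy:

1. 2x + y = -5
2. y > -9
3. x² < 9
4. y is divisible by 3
Yes

Take x = -1, y = -3. Substituting into each constraint:
  (1) 2(-1) + (-3) = -5 ✓
  (2) -3 > -9 ✓
  (3) x² = (-1)² = 1, and 1 < 9 ✓
  (4) -3 = 3 × -1, remainder 0 ✓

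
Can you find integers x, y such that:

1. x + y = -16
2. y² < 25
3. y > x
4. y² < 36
Yes

Take x = -16, y = 0. Substituting into each constraint:
  (1) (-16) + 0 = -16 ✓
  (2) y² = (0)² = 0, and 0 < 25 ✓
  (3) 0 > -16 ✓
  (4) y² = (0)² = 0, and 0 < 36 ✓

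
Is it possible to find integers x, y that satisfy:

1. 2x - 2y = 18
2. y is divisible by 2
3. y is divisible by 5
Yes

Take x = 9, y = 0. Substituting into each constraint:
  (1) 2(9) - 2(0) = 18 ✓
  (2) 0 = 2 × 0, remainder 0 ✓
  (3) 0 = 5 × 0, remainder 0 ✓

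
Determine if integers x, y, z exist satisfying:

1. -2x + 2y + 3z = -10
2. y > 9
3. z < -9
Yes

Take x = 0, y = 10, z = -10. Substituting into each constraint:
  (1) -2(0) + 2(10) + 3(-10) = -10 ✓
  (2) 10 > 9 ✓
  (3) -10 < -9 ✓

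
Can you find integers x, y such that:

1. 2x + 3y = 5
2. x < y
Yes

Take x = -2, y = 3. Substituting into each constraint:
  (1) 2(-2) + 3(3) = 5 ✓
  (2) -2 < 3 ✓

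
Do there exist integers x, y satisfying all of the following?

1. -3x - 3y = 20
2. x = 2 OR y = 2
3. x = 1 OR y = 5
No

Even the single constraint (-3x - 3y = 20) is infeasible over the integers.

  - -3x - 3y = 20: every term on the left is divisible by 3, so the LHS ≡ 0 (mod 3), but the RHS 20 is not — no integer solution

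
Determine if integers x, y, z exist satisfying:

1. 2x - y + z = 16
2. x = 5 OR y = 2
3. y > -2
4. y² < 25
Yes

Take x = 5, y = 0, z = 6. Substituting into each constraint:
  (1) 2(5) + 0 + 6 = 16 ✓
  (2) x = 5, target 5 ✓ (first branch holds)
  (3) 0 > -2 ✓
  (4) y² = (0)² = 0, and 0 < 25 ✓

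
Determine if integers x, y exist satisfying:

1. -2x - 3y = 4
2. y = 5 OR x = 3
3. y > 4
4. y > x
No

A contradictory subset is {-2x - 3y = 4, y = 5 OR x = 3, y > 4}. No integer assignment can satisfy these jointly:

  - -2x - 3y = 4: is a linear equation tying the variables together
  - y = 5 OR x = 3: forces a choice: either y = 5 or x = 3
  - y > 4: bounds one variable relative to a constant

Split on the disjunction (y = 5 OR x = 3):
  • If y = 5: with y = 5, every remaining term of the linear equation is divisible by 2, so the left side is ≡ 0 (mod 2); but the right side 19 ≡ 1 (mod 2). No integers can satisfy it.
  • If x = 3: with x = 3, every remaining term of the linear equation is divisible by 3, so the left side is ≡ 0 (mod 3); but the right side 10 ≡ 1 (mod 3). No integers can satisfy it.
Both branches are infeasible, so the system has no integer solution.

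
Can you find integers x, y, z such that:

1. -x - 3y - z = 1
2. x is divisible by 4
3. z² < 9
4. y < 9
Yes

Take x = 0, y = -1, z = 2. Substituting into each constraint:
  (1) 0 - 3(-1) + (-2) = 1 ✓
  (2) 0 = 4 × 0, remainder 0 ✓
  (3) z² = (2)² = 4, and 4 < 9 ✓
  (4) -1 < 9 ✓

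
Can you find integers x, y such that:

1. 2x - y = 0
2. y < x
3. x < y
No

A contradictory subset is {y < x, x < y}. No integer assignment can satisfy these jointly:

  - y < x: bounds one variable relative to another variable
  - x < y: bounds one variable relative to another variable

Direct contradiction: x > y and y > x cannot both hold.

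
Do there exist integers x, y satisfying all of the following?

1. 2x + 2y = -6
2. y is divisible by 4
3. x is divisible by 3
Yes

Take x = -3, y = 0. Substituting into each constraint:
  (1) 2(-3) + 2(0) = -6 ✓
  (2) 0 = 4 × 0, remainder 0 ✓
  (3) -3 = 3 × -1, remainder 0 ✓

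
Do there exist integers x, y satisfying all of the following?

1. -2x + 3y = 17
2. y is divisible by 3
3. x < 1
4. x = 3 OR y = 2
No

A contradictory subset is {-2x + 3y = 17, x < 1, x = 3 OR y = 2}. No integer assignment can satisfy these jointly:

  - -2x + 3y = 17: is a linear equation tying the variables together
  - x < 1: bounds one variable relative to a constant
  - x = 3 OR y = 2: forces a choice: either x = 3 or y = 2

Split on the disjunction (x = 3 OR y = 2):
  • If x = 3: this contradicts the bound x ≤ 0.
  • If y = 2: with y = 2, every remaining term of the linear equation is divisible by 2, so the left side is ≡ 0 (mod 2); but the right side 11 ≡ 1 (mod 2). No integers can satisfy it.
Both branches are infeasible, so the system has no integer solution.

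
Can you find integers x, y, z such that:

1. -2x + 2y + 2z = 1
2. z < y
No

Even the single constraint (-2x + 2y + 2z = 1) is infeasible over the integers.

  - -2x + 2y + 2z = 1: every term on the left is divisible by 2, so the LHS ≡ 0 (mod 2), but the RHS 1 is not — no integer solution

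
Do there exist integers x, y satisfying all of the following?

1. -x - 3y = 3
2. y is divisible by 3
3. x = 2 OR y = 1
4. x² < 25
No

A contradictory subset is {-x - 3y = 3, y is divisible by 3, x = 2 OR y = 1}. No integer assignment can satisfy these jointly:

  - -x - 3y = 3: is a linear equation tying the variables together
  - y is divisible by 3: restricts y to multiples of 3
  - x = 2 OR y = 1: forces a choice: either x = 2 or y = 1

Split on the disjunction (x = 2 OR y = 1):
  • If x = 2: with x = 2, writing y = 3y', every remaining term of the linear equation is divisible by 9, so the left side is ≡ 0 (mod 9); but the right side 5 ≡ 5 (mod 9). No integers can satisfy it.
  • If y = 1: this contradicts the divisibility constraint — 1 is not a multiple of 3.
Both branches are infeasible, so the system has no integer solution.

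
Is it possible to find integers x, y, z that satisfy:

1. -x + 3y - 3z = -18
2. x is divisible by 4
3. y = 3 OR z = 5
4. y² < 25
Yes

Take x = 0, y = -1, z = 5. Substituting into each constraint:
  (1) 0 + 3(-1) - 3(5) = -18 ✓
  (2) 0 = 4 × 0, remainder 0 ✓
  (3) z = 5, target 5 ✓ (second branch holds)
  (4) y² = (-1)² = 1, and 1 < 25 ✓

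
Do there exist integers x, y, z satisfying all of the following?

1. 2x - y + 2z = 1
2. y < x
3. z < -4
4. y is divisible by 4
No

A contradictory subset is {2x - y + 2z = 1, y is divisible by 4}. No integer assignment can satisfy these jointly:

  - 2x - y + 2z = 1: is a linear equation tying the variables together
  - y is divisible by 4: restricts y to multiples of 4

Modular obstruction: writing y = 4y', every remaining term of the linear equation is divisible by 2, so the left side is ≡ 0 (mod 2); but the right side 1 ≡ 1 (mod 2). No integers can satisfy it.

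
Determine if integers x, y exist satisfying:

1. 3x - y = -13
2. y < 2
Yes

Take x = -4, y = 1. Substituting into each constraint:
  (1) 3(-4) + (-1) = -13 ✓
  (2) 1 < 2 ✓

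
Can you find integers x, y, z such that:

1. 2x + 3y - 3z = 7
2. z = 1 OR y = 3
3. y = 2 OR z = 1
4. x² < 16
Yes

Take x = -1, y = 4, z = 1. Substituting into each constraint:
  (1) 2(-1) + 3(4) - 3(1) = 7 ✓
  (2) z = 1, target 1 ✓ (first branch holds)
  (3) z = 1, target 1 ✓ (second branch holds)
  (4) x² = (-1)² = 1, and 1 < 16 ✓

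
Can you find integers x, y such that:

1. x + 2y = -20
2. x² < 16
Yes

Take x = 0, y = -10. Substituting into each constraint:
  (1) 0 + 2(-10) = -20 ✓
  (2) x² = (0)² = 0, and 0 < 16 ✓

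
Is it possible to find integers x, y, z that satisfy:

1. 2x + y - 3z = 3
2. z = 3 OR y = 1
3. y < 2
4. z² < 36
Yes

Take x = 1, y = 1, z = 0. Substituting into each constraint:
  (1) 2(1) + 1 - 3(0) = 3 ✓
  (2) y = 1, target 1 ✓ (second branch holds)
  (3) 1 < 2 ✓
  (4) z² = (0)² = 0, and 0 < 36 ✓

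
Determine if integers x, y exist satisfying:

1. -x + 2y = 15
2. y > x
Yes

Take x = 13, y = 14. Substituting into each constraint:
  (1) (-13) + 2(14) = 15 ✓
  (2) 14 > 13 ✓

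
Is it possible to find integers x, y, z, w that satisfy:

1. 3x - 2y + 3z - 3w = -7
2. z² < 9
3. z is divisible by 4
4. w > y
Yes

Take x = -3, y = -1, z = 0, w = 0. Substituting into each constraint:
  (1) 3(-3) - 2(-1) + 3(0) - 3(0) = -7 ✓
  (2) z² = (0)² = 0, and 0 < 9 ✓
  (3) 0 = 4 × 0, remainder 0 ✓
  (4) 0 > -1 ✓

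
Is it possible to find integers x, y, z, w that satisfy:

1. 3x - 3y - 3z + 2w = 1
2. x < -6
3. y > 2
Yes

Take x = -7, y = 4, z = 0, w = 17. Substituting into each constraint:
  (1) 3(-7) - 3(4) - 3(0) + 2(17) = 1 ✓
  (2) -7 < -6 ✓
  (3) 4 > 2 ✓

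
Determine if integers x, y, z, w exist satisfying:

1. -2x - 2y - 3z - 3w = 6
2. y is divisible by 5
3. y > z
Yes

Take x = 0, y = 0, z = -1, w = -1. Substituting into each constraint:
  (1) -2(0) - 2(0) - 3(-1) - 3(-1) = 6 ✓
  (2) 0 = 5 × 0, remainder 0 ✓
  (3) 0 > -1 ✓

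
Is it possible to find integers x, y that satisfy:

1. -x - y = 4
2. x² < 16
Yes

Take x = 0, y = -4. Substituting into each constraint:
  (1) 0 + 4 = 4 ✓
  (2) x² = (0)² = 0, and 0 < 16 ✓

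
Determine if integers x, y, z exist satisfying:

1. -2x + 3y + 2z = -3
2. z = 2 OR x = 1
Yes

Take x = 2, y = -1, z = 2. Substituting into each constraint:
  (1) -2(2) + 3(-1) + 2(2) = -3 ✓
  (2) z = 2, target 2 ✓ (first branch holds)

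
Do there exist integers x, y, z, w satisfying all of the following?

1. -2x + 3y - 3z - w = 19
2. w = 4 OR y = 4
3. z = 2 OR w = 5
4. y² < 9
Yes

Take x = -13, y = 1, z = 2, w = 4. Substituting into each constraint:
  (1) -2(-13) + 3(1) - 3(2) + (-4) = 19 ✓
  (2) w = 4, target 4 ✓ (first branch holds)
  (3) z = 2, target 2 ✓ (first branch holds)
  (4) y² = (1)² = 1, and 1 < 9 ✓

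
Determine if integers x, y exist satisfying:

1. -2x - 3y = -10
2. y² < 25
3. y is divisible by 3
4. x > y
Yes

Take x = 5, y = 0. Substituting into each constraint:
  (1) -2(5) - 3(0) = -10 ✓
  (2) y² = (0)² = 0, and 0 < 25 ✓
  (3) 0 = 3 × 0, remainder 0 ✓
  (4) 5 > 0 ✓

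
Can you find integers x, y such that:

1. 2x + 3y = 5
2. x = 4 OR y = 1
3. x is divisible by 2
Yes

Take x = 4, y = -1. Substituting into each constraint:
  (1) 2(4) + 3(-1) = 5 ✓
  (2) x = 4, target 4 ✓ (first branch holds)
  (3) 4 = 2 × 2, remainder 0 ✓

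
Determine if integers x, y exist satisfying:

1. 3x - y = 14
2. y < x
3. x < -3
Yes

Take x = -4, y = -26. Substituting into each constraint:
  (1) 3(-4) + 26 = 14 ✓
  (2) -26 < -4 ✓
  (3) -4 < -3 ✓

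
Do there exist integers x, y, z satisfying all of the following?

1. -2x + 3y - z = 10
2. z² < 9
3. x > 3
Yes

Take x = 4, y = 6, z = 0. Substituting into each constraint:
  (1) -2(4) + 3(6) + 0 = 10 ✓
  (2) z² = (0)² = 0, and 0 < 9 ✓
  (3) 4 > 3 ✓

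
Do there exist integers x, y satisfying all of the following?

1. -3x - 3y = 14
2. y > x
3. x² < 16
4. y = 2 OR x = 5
No

Even the single constraint (-3x - 3y = 14) is infeasible over the integers.

  - -3x - 3y = 14: every term on the left is divisible by 3, so the LHS ≡ 0 (mod 3), but the RHS 14 is not — no integer solution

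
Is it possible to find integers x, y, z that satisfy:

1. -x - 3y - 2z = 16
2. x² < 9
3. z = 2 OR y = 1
Yes

Take x = 1, y = 1, z = -10. Substituting into each constraint:
  (1) (-1) - 3(1) - 2(-10) = 16 ✓
  (2) x² = (1)² = 1, and 1 < 9 ✓
  (3) y = 1, target 1 ✓ (second branch holds)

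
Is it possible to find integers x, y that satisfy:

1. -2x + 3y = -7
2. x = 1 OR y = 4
No

The full constraint system is jointly infeasible over the integers. Each constraint and what it forces:

  - -2x + 3y = -7: is a linear equation tying the variables together
  - x = 1 OR y = 4: forces a choice: either x = 1 or y = 4

Split on the disjunction (x = 1 OR y = 4):
  • If x = 1: with x = 1, every remaining term of the linear equation is divisible by 3, so the left side is ≡ 0 (mod 3); but the right side -5 ≡ 1 (mod 3). No integers can satisfy it.
  • If y = 4: with y = 4, every remaining term of the linear equation is divisible by 2, so the left side is ≡ 0 (mod 2); but the right side -19 ≡ 1 (mod 2). No integers can satisfy it.
Both branches are infeasible, so the system has no integer solution.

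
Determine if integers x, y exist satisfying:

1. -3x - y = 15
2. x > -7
Yes

Take x = -5, y = 0. Substituting into each constraint:
  (1) -3(-5) + 0 = 15 ✓
  (2) -5 > -7 ✓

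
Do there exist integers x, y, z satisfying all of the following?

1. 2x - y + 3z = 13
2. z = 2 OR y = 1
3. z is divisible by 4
Yes

Take x = 1, y = 1, z = 4. Substituting into each constraint:
  (1) 2(1) + (-1) + 3(4) = 13 ✓
  (2) y = 1, target 1 ✓ (second branch holds)
  (3) 4 = 4 × 1, remainder 0 ✓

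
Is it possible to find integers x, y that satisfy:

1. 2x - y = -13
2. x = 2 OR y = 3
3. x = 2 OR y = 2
Yes

Take x = 2, y = 17. Substituting into each constraint:
  (1) 2(2) + (-17) = -13 ✓
  (2) x = 2, target 2 ✓ (first branch holds)
  (3) x = 2, target 2 ✓ (first branch holds)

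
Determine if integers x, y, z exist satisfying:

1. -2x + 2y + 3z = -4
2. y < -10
Yes

Take x = -9, y = -11, z = 0. Substituting into each constraint:
  (1) -2(-9) + 2(-11) + 3(0) = -4 ✓
  (2) -11 < -10 ✓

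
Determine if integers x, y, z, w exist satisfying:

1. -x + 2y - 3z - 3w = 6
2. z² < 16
Yes

Take x = -6, y = 0, z = 0, w = 0. Substituting into each constraint:
  (1) 6 + 2(0) - 3(0) - 3(0) = 6 ✓
  (2) z² = (0)² = 0, and 0 < 16 ✓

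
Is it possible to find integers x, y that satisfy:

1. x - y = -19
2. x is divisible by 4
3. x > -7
Yes

Take x = 0, y = 19. Substituting into each constraint:
  (1) 0 + (-19) = -19 ✓
  (2) 0 = 4 × 0, remainder 0 ✓
  (3) 0 > -7 ✓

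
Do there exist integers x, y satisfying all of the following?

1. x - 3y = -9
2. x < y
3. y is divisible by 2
Yes

Take x = -9, y = 0. Substituting into each constraint:
  (1) (-9) - 3(0) = -9 ✓
  (2) -9 < 0 ✓
  (3) 0 = 2 × 0, remainder 0 ✓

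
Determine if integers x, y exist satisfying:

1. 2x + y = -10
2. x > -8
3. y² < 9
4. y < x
No

A contradictory subset is {2x + y = -10, y² < 9, y < x}. No integer assignment can satisfy these jointly:

  - 2x + y = -10: is a linear equation tying the variables together
  - y² < 9: restricts y to |y| ≤ 2
  - y < x: bounds one variable relative to another variable

Propagating the comparison: x > y and y ≥ -2 give x ≥ -1. Range argument: with x ∈ [-1, ∞], y ∈ [-2, 2], the left side of the equation is at least -4, but the right side is -10 < -4. No integer solution exists.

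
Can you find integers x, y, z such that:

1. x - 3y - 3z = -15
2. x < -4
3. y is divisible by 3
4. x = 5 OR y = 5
No

A contradictory subset is {x < -4, y is divisible by 3, x = 5 OR y = 5}. No integer assignment can satisfy these jointly:

  - x < -4: bounds one variable relative to a constant
  - y is divisible by 3: restricts y to multiples of 3
  - x = 5 OR y = 5: forces a choice: either x = 5 or y = 5

Split on the disjunction (x = 5 OR y = 5):
  • If x = 5: this contradicts the bound x ≤ -5.
  • If y = 5: this contradicts the divisibility constraint — 5 is not a multiple of 3.
Both branches are infeasible, so the system has no integer solution.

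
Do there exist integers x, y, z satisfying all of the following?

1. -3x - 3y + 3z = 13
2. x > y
No

Even the single constraint (-3x - 3y + 3z = 13) is infeasible over the integers.

  - -3x - 3y + 3z = 13: every term on the left is divisible by 3, so the LHS ≡ 0 (mod 3), but the RHS 13 is not — no integer solution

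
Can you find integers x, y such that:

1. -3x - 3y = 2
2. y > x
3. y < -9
No

Even the single constraint (-3x - 3y = 2) is infeasible over the integers.

  - -3x - 3y = 2: every term on the left is divisible by 3, so the LHS ≡ 0 (mod 3), but the RHS 2 is not — no integer solution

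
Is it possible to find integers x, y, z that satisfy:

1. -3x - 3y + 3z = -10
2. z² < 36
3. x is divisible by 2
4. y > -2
No

Even the single constraint (-3x - 3y + 3z = -10) is infeasible over the integers.

  - -3x - 3y + 3z = -10: every term on the left is divisible by 3, so the LHS ≡ 0 (mod 3), but the RHS -10 is not — no integer solution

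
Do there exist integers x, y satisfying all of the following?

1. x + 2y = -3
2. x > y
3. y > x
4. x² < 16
No

A contradictory subset is {x > y, y > x}. No integer assignment can satisfy these jointly:

  - x > y: bounds one variable relative to another variable
  - y > x: bounds one variable relative to another variable

Direct contradiction: x > y and y > x cannot both hold.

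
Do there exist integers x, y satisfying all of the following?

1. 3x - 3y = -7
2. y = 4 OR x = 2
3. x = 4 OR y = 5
No

Even the single constraint (3x - 3y = -7) is infeasible over the integers.

  - 3x - 3y = -7: every term on the left is divisible by 3, so the LHS ≡ 0 (mod 3), but the RHS -7 is not — no integer solution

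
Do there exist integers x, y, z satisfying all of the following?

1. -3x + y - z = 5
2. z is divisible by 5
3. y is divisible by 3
Yes

Take x = -5, y = 0, z = 10. Substituting into each constraint:
  (1) -3(-5) + 0 + (-10) = 5 ✓
  (2) 10 = 5 × 2, remainder 0 ✓
  (3) 0 = 3 × 0, remainder 0 ✓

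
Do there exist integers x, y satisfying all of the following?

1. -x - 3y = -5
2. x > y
Yes

Take x = 5, y = 0. Substituting into each constraint:
  (1) (-5) - 3(0) = -5 ✓
  (2) 5 > 0 ✓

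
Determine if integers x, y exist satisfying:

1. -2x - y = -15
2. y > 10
Yes

Take x = 0, y = 15. Substituting into each constraint:
  (1) -2(0) + (-15) = -15 ✓
  (2) 15 > 10 ✓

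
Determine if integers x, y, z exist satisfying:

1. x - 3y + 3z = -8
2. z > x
Yes

Take x = 1, y = 5, z = 2. Substituting into each constraint:
  (1) 1 - 3(5) + 3(2) = -8 ✓
  (2) 2 > 1 ✓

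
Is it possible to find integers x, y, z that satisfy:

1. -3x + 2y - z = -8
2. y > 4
Yes

Take x = 0, y = 5, z = 18. Substituting into each constraint:
  (1) -3(0) + 2(5) + (-18) = -8 ✓
  (2) 5 > 4 ✓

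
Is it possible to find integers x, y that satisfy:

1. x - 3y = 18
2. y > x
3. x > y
No

A contradictory subset is {y > x, x > y}. No integer assignment can satisfy these jointly:

  - y > x: bounds one variable relative to another variable
  - x > y: bounds one variable relative to another variable

Direct contradiction: y > x and x > y cannot both hold.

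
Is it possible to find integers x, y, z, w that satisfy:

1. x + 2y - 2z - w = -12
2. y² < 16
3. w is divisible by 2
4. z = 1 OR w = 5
Yes

Take x = -10, y = 0, z = 1, w = 0. Substituting into each constraint:
  (1) (-10) + 2(0) - 2(1) + 0 = -12 ✓
  (2) y² = (0)² = 0, and 0 < 16 ✓
  (3) 0 = 2 × 0, remainder 0 ✓
  (4) z = 1, target 1 ✓ (first branch holds)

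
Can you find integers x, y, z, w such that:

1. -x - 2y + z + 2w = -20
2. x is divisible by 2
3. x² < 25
Yes

Take x = 0, y = 10, z = 0, w = 0. Substituting into each constraint:
  (1) 0 - 2(10) + 0 + 2(0) = -20 ✓
  (2) 0 = 2 × 0, remainder 0 ✓
  (3) x² = (0)² = 0, and 0 < 25 ✓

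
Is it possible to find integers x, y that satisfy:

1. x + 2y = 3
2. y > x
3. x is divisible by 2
No

A contradictory subset is {x + 2y = 3, x is divisible by 2}. No integer assignment can satisfy these jointly:

  - x + 2y = 3: is a linear equation tying the variables together
  - x is divisible by 2: restricts x to multiples of 2

Modular obstruction: writing x = 2x', every remaining term of the linear equation is divisible by 2, so the left side is ≡ 0 (mod 2); but the right side 3 ≡ 1 (mod 2). No integers can satisfy it.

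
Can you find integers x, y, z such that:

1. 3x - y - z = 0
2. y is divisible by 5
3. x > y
Yes

Take x = 1, y = 0, z = 3. Substituting into each constraint:
  (1) 3(1) + 0 + (-3) = 0 ✓
  (2) 0 = 5 × 0, remainder 0 ✓
  (3) 1 > 0 ✓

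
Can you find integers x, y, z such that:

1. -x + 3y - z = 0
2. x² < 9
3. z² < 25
Yes

Take x = 0, y = 0, z = 0. Substituting into each constraint:
  (1) 0 + 3(0) + 0 = 0 ✓
  (2) x² = (0)² = 0, and 0 < 9 ✓
  (3) z² = (0)² = 0, and 0 < 25 ✓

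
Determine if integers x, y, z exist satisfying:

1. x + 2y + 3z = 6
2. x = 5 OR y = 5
Yes

Take x = 2, y = 5, z = -2. Substituting into each constraint:
  (1) 2 + 2(5) + 3(-2) = 6 ✓
  (2) y = 5, target 5 ✓ (second branch holds)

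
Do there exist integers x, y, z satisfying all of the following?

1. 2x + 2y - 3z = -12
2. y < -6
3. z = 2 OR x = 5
Yes

Take x = 5, y = -8, z = 2. Substituting into each constraint:
  (1) 2(5) + 2(-8) - 3(2) = -12 ✓
  (2) -8 < -6 ✓
  (3) z = 2, target 2 ✓ (first branch holds)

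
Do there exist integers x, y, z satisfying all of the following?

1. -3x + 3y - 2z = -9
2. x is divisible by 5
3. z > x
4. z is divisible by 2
Yes

Take x = -5, y = -8, z = 0. Substituting into each constraint:
  (1) -3(-5) + 3(-8) - 2(0) = -9 ✓
  (2) -5 = 5 × -1, remainder 0 ✓
  (3) 0 > -5 ✓
  (4) 0 = 2 × 0, remainder 0 ✓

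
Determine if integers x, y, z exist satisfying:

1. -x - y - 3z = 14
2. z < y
Yes

Take x = -11, y = 0, z = -1. Substituting into each constraint:
  (1) 11 + 0 - 3(-1) = 14 ✓
  (2) -1 < 0 ✓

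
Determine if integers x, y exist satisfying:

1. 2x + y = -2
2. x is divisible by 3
Yes

Take x = 0, y = -2. Substituting into each constraint:
  (1) 2(0) + (-2) = -2 ✓
  (2) 0 = 3 × 0, remainder 0 ✓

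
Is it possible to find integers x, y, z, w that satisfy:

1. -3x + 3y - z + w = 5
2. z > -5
Yes

Take x = 0, y = 0, z = 0, w = 5. Substituting into each constraint:
  (1) -3(0) + 3(0) + 0 + 5 = 5 ✓
  (2) 0 > -5 ✓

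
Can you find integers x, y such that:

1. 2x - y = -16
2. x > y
Yes

Take x = -17, y = -18. Substituting into each constraint:
  (1) 2(-17) + 18 = -16 ✓
  (2) -17 > -18 ✓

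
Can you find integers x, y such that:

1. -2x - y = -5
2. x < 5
Yes

Take x = 2, y = 1. Substituting into each constraint:
  (1) -2(2) + (-1) = -5 ✓
  (2) 2 < 5 ✓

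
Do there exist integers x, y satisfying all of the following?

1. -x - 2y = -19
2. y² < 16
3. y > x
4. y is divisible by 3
No

A contradictory subset is {-x - 2y = -19, y² < 16, y > x}. No integer assignment can satisfy these jointly:

  - -x - 2y = -19: is a linear equation tying the variables together
  - y² < 16: restricts y to |y| ≤ 3
  - y > x: bounds one variable relative to another variable

Propagating the comparison: x < y and y ≤ 3 give x ≤ 2. Range argument: with x ∈ [−∞, 2], y ∈ [-3, 3], the left side of the equation is at least -8, but the right side is -19 < -8. No integer solution exists.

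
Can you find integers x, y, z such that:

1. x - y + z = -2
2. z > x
Yes

Take x = 0, y = 3, z = 1. Substituting into each constraint:
  (1) 0 + (-3) + 1 = -2 ✓
  (2) 1 > 0 ✓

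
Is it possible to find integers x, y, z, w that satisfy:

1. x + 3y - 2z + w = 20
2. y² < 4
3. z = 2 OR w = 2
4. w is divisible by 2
Yes

Take x = 21, y = 1, z = 2, w = 0. Substituting into each constraint:
  (1) 21 + 3(1) - 2(2) + 0 = 20 ✓
  (2) y² = (1)² = 1, and 1 < 4 ✓
  (3) z = 2, target 2 ✓ (first branch holds)
  (4) 0 = 2 × 0, remainder 0 ✓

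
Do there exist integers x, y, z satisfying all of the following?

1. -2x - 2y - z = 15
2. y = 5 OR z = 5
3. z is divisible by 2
No

A contradictory subset is {-2x - 2y - z = 15, z is divisible by 2}. No integer assignment can satisfy these jointly:

  - -2x - 2y - z = 15: is a linear equation tying the variables together
  - z is divisible by 2: restricts z to multiples of 2

Modular obstruction: writing z = 2z', every remaining term of the linear equation is divisible by 2, so the left side is ≡ 0 (mod 2); but the right side 15 ≡ 1 (mod 2). No integers can satisfy it.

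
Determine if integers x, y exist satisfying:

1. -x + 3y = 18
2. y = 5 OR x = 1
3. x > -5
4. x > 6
No

A contradictory subset is {-x + 3y = 18, y = 5 OR x = 1, x > 6}. No integer assignment can satisfy these jointly:

  - -x + 3y = 18: is a linear equation tying the variables together
  - y = 5 OR x = 1: forces a choice: either y = 5 or x = 1
  - x > 6: bounds one variable relative to a constant

Split on the disjunction (y = 5 OR x = 1):
  • If y = 5: the equation forces x = -3, which contradicts the bound x ≥ 7.
  • If x = 1: this contradicts the bound x ≥ 7.
Both branches are infeasible, so the system has no integer solution.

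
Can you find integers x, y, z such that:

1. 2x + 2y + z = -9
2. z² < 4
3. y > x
Yes

Take x = -3, y = -2, z = 1. Substituting into each constraint:
  (1) 2(-3) + 2(-2) + 1 = -9 ✓
  (2) z² = (1)² = 1, and 1 < 4 ✓
  (3) -2 > -3 ✓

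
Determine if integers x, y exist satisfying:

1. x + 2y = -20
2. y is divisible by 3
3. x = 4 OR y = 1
Yes

Take x = 4, y = -12. Substituting into each constraint:
  (1) 4 + 2(-12) = -20 ✓
  (2) -12 = 3 × -4, remainder 0 ✓
  (3) x = 4, target 4 ✓ (first branch holds)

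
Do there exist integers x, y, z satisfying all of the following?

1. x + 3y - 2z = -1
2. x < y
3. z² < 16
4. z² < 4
Yes

Take x = -1, y = 0, z = 0. Substituting into each constraint:
  (1) (-1) + 3(0) - 2(0) = -1 ✓
  (2) -1 < 0 ✓
  (3) z² = (0)² = 0, and 0 < 16 ✓
  (4) z² = (0)² = 0, and 0 < 4 ✓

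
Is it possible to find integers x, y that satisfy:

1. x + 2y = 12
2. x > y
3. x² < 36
No

The full constraint system is jointly infeasible over the integers. Each constraint and what it forces:

  - x + 2y = 12: is a linear equation tying the variables together
  - x > y: bounds one variable relative to another variable
  - x² < 36: restricts x to |x| ≤ 5

The bounds confine x to {-5, -4, -3, -2, -1, 0, 1, 2, 3, 4, 5}. For each value, substitute into the equation:
  • x = -5: the equation gives 2y = 17, so y would not be an integer.
  • x = -4: the equation forces y = 8, but x > y fails since -4 ≤ 8.
  • x = -3: the equation gives 2y = 15, so y would not be an integer.
  • x = -2: the equation forces y = 7, but x > y fails since -2 ≤ 7.
  • x = -1: the equation gives 2y = 13, so y would not be an integer.
  • x = 0: the equation forces y = 6, but x > y fails since 0 ≤ 6.
  • x = 1: the equation gives 2y = 11, so y would not be an integer.
  • x = 2: the equation forces y = 5, but x > y fails since 2 ≤ 5.
  • x = 3: the equation gives 2y = 9, so y would not be an integer.
  • x = 4: the equation forces y = 4, but x > y fails since 4 ≤ 4.
  • x = 5: the equation gives 2y = 7, so y would not be an integer.
Every case fails, so no integer solution exists.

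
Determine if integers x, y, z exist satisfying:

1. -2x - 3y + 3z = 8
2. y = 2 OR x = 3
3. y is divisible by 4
No

The full constraint system is jointly infeasible over the integers. Each constraint and what it forces:

  - -2x - 3y + 3z = 8: is a linear equation tying the variables together
  - y = 2 OR x = 3: forces a choice: either y = 2 or x = 3
  - y is divisible by 4: restricts y to multiples of 4

Split on the disjunction (y = 2 OR x = 3):
  • If y = 2: this contradicts the divisibility constraint — 2 is not a multiple of 4.
  • If x = 3: with x = 3, writing y = 4y', every remaining term of the linear equation is divisible by 3, so the left side is ≡ 0 (mod 3); but the right side 14 ≡ 2 (mod 3). No integers can satisfy it.
Both branches are infeasible, so the system has no integer solution.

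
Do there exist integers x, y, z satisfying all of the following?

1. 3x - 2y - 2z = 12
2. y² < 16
Yes

Take x = 0, y = 0, z = -6. Substituting into each constraint:
  (1) 3(0) - 2(0) - 2(-6) = 12 ✓
  (2) y² = (0)² = 0, and 0 < 16 ✓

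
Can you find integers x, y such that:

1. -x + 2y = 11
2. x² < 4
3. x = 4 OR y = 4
No

The full constraint system is jointly infeasible over the integers. Each constraint and what it forces:

  - -x + 2y = 11: is a linear equation tying the variables together
  - x² < 4: restricts x to |x| ≤ 1
  - x = 4 OR y = 4: forces a choice: either x = 4 or y = 4

Split on the disjunction (x = 4 OR y = 4):
  • If x = 4: this contradicts x² < 4, which requires |x| ≤ 1.
  • If y = 4: the equation forces x = -3, but x² < 4 requires |x| ≤ 1.
Both branches are infeasible, so the system has no integer solution.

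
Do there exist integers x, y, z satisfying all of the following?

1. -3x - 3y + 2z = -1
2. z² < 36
Yes

Take x = 1, y = 0, z = 1. Substituting into each constraint:
  (1) -3(1) - 3(0) + 2(1) = -1 ✓
  (2) z² = (1)² = 1, and 1 < 36 ✓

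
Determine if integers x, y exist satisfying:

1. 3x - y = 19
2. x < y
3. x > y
No

A contradictory subset is {x < y, x > y}. No integer assignment can satisfy these jointly:

  - x < y: bounds one variable relative to another variable
  - x > y: bounds one variable relative to another variable

Direct contradiction: y > x and x > y cannot both hold.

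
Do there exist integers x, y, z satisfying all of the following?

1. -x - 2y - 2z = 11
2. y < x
Yes

Take x = 1, y = 0, z = -6. Substituting into each constraint:
  (1) (-1) - 2(0) - 2(-6) = 11 ✓
  (2) 0 < 1 ✓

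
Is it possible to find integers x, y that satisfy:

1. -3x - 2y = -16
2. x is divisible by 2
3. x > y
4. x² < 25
Yes

Take x = 4, y = 2. Substituting into each constraint:
  (1) -3(4) - 2(2) = -16 ✓
  (2) 4 = 2 × 2, remainder 0 ✓
  (3) 4 > 2 ✓
  (4) x² = (4)² = 16, and 16 < 25 ✓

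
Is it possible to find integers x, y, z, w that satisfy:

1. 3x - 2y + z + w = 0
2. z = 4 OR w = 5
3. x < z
Yes

Take x = 0, y = 3, z = 1, w = 5. Substituting into each constraint:
  (1) 3(0) - 2(3) + 1 + 5 = 0 ✓
  (2) w = 5, target 5 ✓ (second branch holds)
  (3) 0 < 1 ✓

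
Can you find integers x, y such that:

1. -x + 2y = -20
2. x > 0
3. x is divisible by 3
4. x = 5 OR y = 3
No

A contradictory subset is {-x + 2y = -20, x is divisible by 3, x = 5 OR y = 3}. No integer assignment can satisfy these jointly:

  - -x + 2y = -20: is a linear equation tying the variables together
  - x is divisible by 3: restricts x to multiples of 3
  - x = 5 OR y = 3: forces a choice: either x = 5 or y = 3

Split on the disjunction (x = 5 OR y = 3):
  • If x = 5: this contradicts the divisibility constraint — 5 is not a multiple of 3.
  • If y = 3: with y = 3, writing x = 3x', every remaining term of the linear equation is divisible by 3, so the left side is ≡ 0 (mod 3); but the right side -26 ≡ 1 (mod 3). No integers can satisfy it.
Both branches are infeasible, so the system has no integer solution.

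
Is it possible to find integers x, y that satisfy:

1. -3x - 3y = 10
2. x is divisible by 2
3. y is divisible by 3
No

Even the single constraint (-3x - 3y = 10) is infeasible over the integers.

  - -3x - 3y = 10: every term on the left is divisible by 3, so the LHS ≡ 0 (mod 3), but the RHS 10 is not — no integer solution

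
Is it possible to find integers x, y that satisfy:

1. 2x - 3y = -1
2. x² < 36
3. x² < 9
Yes

Take x = 1, y = 1. Substituting into each constraint:
  (1) 2(1) - 3(1) = -1 ✓
  (2) x² = (1)² = 1, and 1 < 36 ✓
  (3) x² = (1)² = 1, and 1 < 9 ✓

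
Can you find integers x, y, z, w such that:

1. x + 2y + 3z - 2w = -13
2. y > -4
Yes

Take x = 0, y = -2, z = -3, w = 0. Substituting into each constraint:
  (1) 0 + 2(-2) + 3(-3) - 2(0) = -13 ✓
  (2) -2 > -4 ✓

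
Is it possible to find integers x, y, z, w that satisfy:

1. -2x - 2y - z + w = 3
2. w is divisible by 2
Yes

Take x = 0, y = -2, z = 1, w = 0. Substituting into each constraint:
  (1) -2(0) - 2(-2) + (-1) + 0 = 3 ✓
  (2) 0 = 2 × 0, remainder 0 ✓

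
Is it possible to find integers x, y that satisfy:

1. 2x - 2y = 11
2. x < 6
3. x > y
No

Even the single constraint (2x - 2y = 11) is infeasible over the integers.

  - 2x - 2y = 11: every term on the left is divisible by 2, so the LHS ≡ 0 (mod 2), but the RHS 11 is not — no integer solution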